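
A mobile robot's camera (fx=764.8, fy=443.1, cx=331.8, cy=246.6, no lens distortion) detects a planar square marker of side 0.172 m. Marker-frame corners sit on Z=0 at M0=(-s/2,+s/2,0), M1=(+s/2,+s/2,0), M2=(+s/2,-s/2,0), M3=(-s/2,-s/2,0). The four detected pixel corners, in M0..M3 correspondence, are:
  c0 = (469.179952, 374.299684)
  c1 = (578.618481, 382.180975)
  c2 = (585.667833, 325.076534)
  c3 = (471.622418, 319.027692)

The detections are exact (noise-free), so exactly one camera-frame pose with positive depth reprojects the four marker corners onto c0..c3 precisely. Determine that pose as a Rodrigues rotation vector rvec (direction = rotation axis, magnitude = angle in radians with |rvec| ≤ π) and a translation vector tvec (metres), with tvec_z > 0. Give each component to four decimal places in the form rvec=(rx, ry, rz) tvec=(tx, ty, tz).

Intrinsics K: fx=764.8, fy=443.1, cx=331.8, cy=246.6
Marker side s = 0.172 m; corners in marker frame (Z=0):
  M0 = (-0.0860, +0.0860, 0)
  M1 = (+0.0860, +0.0860, 0)
  M2 = (+0.0860, -0.0860, 0)
  M3 = (-0.0860, -0.0860, 0)
Detected image corners:
  c0 = (469.179952, 374.299684) px
  c1 = (578.618481, 382.180975) px
  c2 = (585.667833, 325.076534) px
  c3 = (471.622418, 319.027692) px
Planar DLT: solve 8×8 A·h = b for H (H[2,2]=1):
  H  [+534.57898 +93.92810 +525.17685]
  H  [-35.79224 +407.26021 +350.63762]
  H  [-0.21817 +0.23043 +1.00000]
B = K⁻¹H; ‖b₁‖=0.824076, ‖b₂‖=0.824076; λ = 2/(‖b₁‖+‖b₂‖) = 1.213481, sign → tz>0 ⇒ λ=+1.213481
r₁ = λ·B[:,0] = (+0.96306,+0.04932,-0.26475); r₂ = λ·B[:,1] = (+0.02772,+0.95971,+0.27962)
r₃ = r₁×r₂ = (+0.26787,-0.27663,+0.92289); SVD([r₁ r₂ r₃]) → R = UVᵀ:
  R  [+0.96306 +0.02772 +0.26787]
  R  [+0.04932 +0.95971 -0.27663]
  R  [-0.26475 +0.27962 +0.92289]
t = (+0.30682, +0.28492, +1.21348) m
tr R = 2.845651; θ = arccos((tr R − 1)/2) = 0.395444 rad = 22.657°
axis k = ((R−Rᵀ)₃₂, (R−Rᵀ)₁₃, (R−Rᵀ)₂₁) / (2 sinθ) = (+0.722000, +0.691324, +0.028035)
rvec = θ·k = (+0.285511, +0.273380, +0.011086)

rvec=(0.2855, 0.2734, 0.0111) tvec=(0.3068, 0.2849, 1.2135)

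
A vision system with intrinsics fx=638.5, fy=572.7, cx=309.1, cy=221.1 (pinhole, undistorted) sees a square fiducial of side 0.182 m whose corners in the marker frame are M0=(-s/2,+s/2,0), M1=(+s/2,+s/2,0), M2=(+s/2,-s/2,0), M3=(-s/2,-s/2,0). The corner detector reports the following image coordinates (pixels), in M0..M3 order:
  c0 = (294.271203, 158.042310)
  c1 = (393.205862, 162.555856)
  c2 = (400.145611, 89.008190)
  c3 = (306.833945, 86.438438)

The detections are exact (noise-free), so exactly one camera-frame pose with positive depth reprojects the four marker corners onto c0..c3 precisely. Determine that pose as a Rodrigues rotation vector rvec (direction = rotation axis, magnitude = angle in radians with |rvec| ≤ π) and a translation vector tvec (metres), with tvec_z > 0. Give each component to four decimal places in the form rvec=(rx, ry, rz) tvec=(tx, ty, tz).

Intrinsics K: fx=638.5, fy=572.7, cx=309.1, cy=221.1
Marker side s = 0.182 m; corners in marker frame (Z=0):
  M0 = (-0.0910, +0.0910, 0)
  M1 = (+0.0910, +0.0910, 0)
  M2 = (+0.0910, -0.0910, 0)
  M3 = (-0.0910, -0.0910, 0)
Detected image corners:
  c0 = (294.271203, 158.042310) px
  c1 = (393.205862, 162.555856) px
  c2 = (400.145611, 89.008190) px
  c3 = (306.833945, 86.438438) px
Planar DLT: solve 8×8 A·h = b for H (H[2,2]=1):
  H  [+482.07076 -170.43922 +348.19047]
  H  [+3.07301 +357.19930 +122.88491]
  H  [-0.13083 -0.33469 +1.00000]
B = K⁻¹H; ‖b₁‖=0.830612, ‖b₂‖=0.830612; λ = 2/(‖b₁‖+‖b₂‖) = 1.203932, sign → tz>0 ⇒ λ=+1.203932
r₁ = λ·B[:,0] = (+0.98522,+0.06727,-0.15751); r₂ = λ·B[:,1] = (-0.12631,+0.90647,-0.40294)
r₃ = r₁×r₂ = (+0.11567,+0.41688,+0.90157); SVD([r₁ r₂ r₃]) → R = UVᵀ:
  R  [+0.98522 -0.12631 +0.11567]
  R  [+0.06727 +0.90647 +0.41688]
  R  [-0.15751 -0.40294 +0.90157]
t = (+0.07371, -0.20647, +1.20393) m
tr R = 2.793263; θ = arccos((tr R − 1)/2) = 0.458694 rad = 26.281°
axis k = ((R−Rᵀ)₃₂, (R−Rᵀ)₁₃, (R−Rᵀ)₂₁) / (2 sinθ) = (-0.925774, +0.308479, +0.218593)
rvec = θ·k = (-0.424647, +0.141498, +0.100267)

rvec=(-0.4246, 0.1415, 0.1003) tvec=(0.0737, -0.2065, 1.2039)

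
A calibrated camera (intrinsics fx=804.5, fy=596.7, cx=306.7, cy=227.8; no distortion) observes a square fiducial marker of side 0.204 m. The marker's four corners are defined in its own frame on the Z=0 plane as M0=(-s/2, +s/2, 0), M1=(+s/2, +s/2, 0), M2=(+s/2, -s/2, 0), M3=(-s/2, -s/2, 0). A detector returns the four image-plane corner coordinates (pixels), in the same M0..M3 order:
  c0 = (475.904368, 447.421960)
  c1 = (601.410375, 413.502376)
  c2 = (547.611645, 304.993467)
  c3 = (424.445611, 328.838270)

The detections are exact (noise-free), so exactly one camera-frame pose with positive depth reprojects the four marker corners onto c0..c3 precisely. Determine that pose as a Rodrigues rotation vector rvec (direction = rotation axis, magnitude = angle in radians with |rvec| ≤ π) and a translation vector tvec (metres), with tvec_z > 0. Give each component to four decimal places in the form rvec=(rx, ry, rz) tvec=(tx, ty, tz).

Intrinsics K: fx=804.5, fy=596.7, cx=306.7, cy=227.8
Marker side s = 0.204 m; corners in marker frame (Z=0):
  M0 = (-0.1020, +0.1020, 0)
  M1 = (+0.1020, +0.1020, 0)
  M2 = (+0.1020, -0.1020, 0)
  M3 = (-0.1020, -0.1020, 0)
Detected image corners:
  c0 = (475.904368, 447.421960) px
  c1 = (601.410375, 413.502376) px
  c2 = (547.611645, 304.993467) px
  c3 = (424.445611, 328.838270) px
Planar DLT: solve 8×8 A·h = b for H (H[2,2]=1):
  H  [+799.66990 +130.37514 +514.02895]
  H  [-2.13271 +462.43090 +371.69705]
  H  [+0.37148 -0.24949 +1.00000]
B = K⁻¹H; ‖b₁‖=0.941107, ‖b₂‖=0.941107; λ = 2/(‖b₁‖+‖b₂‖) = 1.062578, sign → tz>0 ⇒ λ=+1.062578
r₁ = λ·B[:,0] = (+0.90572,-0.15449,+0.39473); r₂ = λ·B[:,1] = (+0.27327,+0.92469,-0.26511)
r₃ = r₁×r₂ = (-0.32404,+0.34798,+0.87972); SVD([r₁ r₂ r₃]) → R = UVᵀ:
  R  [+0.90572 +0.27327 -0.32404]
  R  [-0.15449 +0.92469 +0.34798]
  R  [+0.39473 -0.26511 +0.87972]
t = (+0.27384, +0.25625, +1.06258) m
tr R = 2.710124; θ = arccos((tr R − 1)/2) = 0.545126 rad = 31.233°
axis k = ((R−Rᵀ)₃₂, (R−Rᵀ)₁₃, (R−Rᵀ)₂₁) / (2 sinθ) = (-0.591179, -0.693090, -0.412474)
rvec = θ·k = (-0.322267, -0.377821, -0.224850)

rvec=(-0.3223, -0.3778, -0.2249) tvec=(0.2738, 0.2562, 1.0626)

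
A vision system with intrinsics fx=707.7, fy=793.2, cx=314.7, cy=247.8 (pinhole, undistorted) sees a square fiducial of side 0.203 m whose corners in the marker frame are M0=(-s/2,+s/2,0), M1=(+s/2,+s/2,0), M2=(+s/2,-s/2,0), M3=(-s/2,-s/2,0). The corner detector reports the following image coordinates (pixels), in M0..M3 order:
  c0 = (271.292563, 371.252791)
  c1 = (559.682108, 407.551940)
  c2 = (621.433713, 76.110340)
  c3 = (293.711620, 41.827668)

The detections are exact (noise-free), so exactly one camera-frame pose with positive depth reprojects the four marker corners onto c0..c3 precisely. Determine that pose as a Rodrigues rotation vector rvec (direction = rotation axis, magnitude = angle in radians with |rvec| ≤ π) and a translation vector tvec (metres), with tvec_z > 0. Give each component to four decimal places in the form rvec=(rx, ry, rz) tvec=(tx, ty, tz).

Intrinsics K: fx=707.7, fy=793.2, cx=314.7, cy=247.8
Marker side s = 0.203 m; corners in marker frame (Z=0):
  M0 = (-0.1015, +0.1015, 0)
  M1 = (+0.1015, +0.1015, 0)
  M2 = (+0.1015, -0.1015, 0)
  M3 = (-0.1015, -0.1015, 0)
Detected image corners:
  c0 = (271.292563, 371.252791) px
  c1 = (559.682108, 407.551940) px
  c2 = (621.433713, 76.110340) px
  c3 = (293.711620, 41.827668) px
Planar DLT: solve 8×8 A·h = b for H (H[2,2]=1):
  H  [+1469.62423 +62.47219 +433.71629]
  H  [+152.67181 +1765.77197 +234.34190]
  H  [-0.09584 +0.61587 +1.00000]
B = K⁻¹H; ‖b₁‖=2.133031, ‖b₂‖=2.133031; λ = 2/(‖b₁‖+‖b₂‖) = 0.468816, sign → tz>0 ⇒ λ=+0.468816
r₁ = λ·B[:,0] = (+0.99353,+0.10427,-0.04493); r₂ = λ·B[:,1] = (-0.08701,+0.95345,+0.28873)
r₃ = r₁×r₂ = (+0.07295,-0.28295,+0.95636); SVD([r₁ r₂ r₃]) → R = UVᵀ:
  R  [+0.99353 -0.08701 +0.07295]
  R  [+0.10427 +0.95345 -0.28295]
  R  [-0.04493 +0.28873 +0.95636]
t = (+0.07884, -0.00795, +0.46882) m
tr R = 2.903337; θ = arccos((tr R − 1)/2) = 0.312172 rad = 17.886°
axis k = ((R−Rᵀ)₃₂, (R−Rᵀ)₁₃, (R−Rᵀ)₂₁) / (2 sinθ) = (+0.930700, +0.191901, +0.311403)
rvec = θ·k = (+0.290539, +0.059906, +0.097211)

rvec=(0.2905, 0.0599, 0.0972) tvec=(0.0788, -0.0080, 0.4688)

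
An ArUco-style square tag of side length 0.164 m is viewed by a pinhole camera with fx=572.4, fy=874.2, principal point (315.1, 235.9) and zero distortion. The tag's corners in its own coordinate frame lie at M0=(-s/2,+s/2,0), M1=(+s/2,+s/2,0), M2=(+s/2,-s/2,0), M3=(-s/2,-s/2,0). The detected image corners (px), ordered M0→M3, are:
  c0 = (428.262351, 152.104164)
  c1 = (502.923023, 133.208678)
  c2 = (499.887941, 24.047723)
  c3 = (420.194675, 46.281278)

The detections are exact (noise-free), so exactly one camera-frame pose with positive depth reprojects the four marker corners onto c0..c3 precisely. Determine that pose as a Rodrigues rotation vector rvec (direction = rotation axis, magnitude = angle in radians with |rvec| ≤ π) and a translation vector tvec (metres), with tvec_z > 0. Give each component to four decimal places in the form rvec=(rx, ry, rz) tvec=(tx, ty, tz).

Intrinsics K: fx=572.4, fy=874.2, cx=315.1, cy=235.9
Marker side s = 0.164 m; corners in marker frame (Z=0):
  M0 = (-0.0820, +0.0820, 0)
  M1 = (+0.0820, +0.0820, 0)
  M2 = (+0.0820, -0.0820, 0)
  M3 = (-0.0820, -0.0820, 0)
Detected image corners:
  c0 = (428.262351, 152.104164) px
  c1 = (502.923023, 133.208678) px
  c2 = (499.887941, 24.047723) px
  c3 = (420.194675, 46.281278) px
Planar DLT: solve 8×8 A·h = b for H (H[2,2]=1):
  H  [+418.36179 +221.73260 +462.55573]
  H  [-134.99051 +691.41189 +90.79245]
  H  [-0.11175 +0.40565 +1.00000]
B = K⁻¹H; ‖b₁‖=0.809838, ‖b₂‖=0.809838; λ = 2/(‖b₁‖+‖b₂‖) = 1.234815, sign → tz>0 ⇒ λ=+1.234815
r₁ = λ·B[:,0] = (+0.97848,-0.15344,-0.13799); r₂ = λ·B[:,1] = (+0.20259,+0.84146,+0.50090)
r₃ = r₁×r₂ = (+0.03925,-0.51808,+0.85443); SVD([r₁ r₂ r₃]) → R = UVᵀ:
  R  [+0.97848 +0.20259 +0.03925]
  R  [-0.15344 +0.84146 -0.51808]
  R  [-0.13799 +0.50090 +0.85443]
t = (+0.31810, -0.20497, +1.23482) m
tr R = 2.674366; θ = arccos((tr R − 1)/2) = 0.578684 rad = 33.156°
axis k = ((R−Rᵀ)₃₂, (R−Rᵀ)₁₃, (R−Rᵀ)₂₁) / (2 sinθ) = (+0.931559, +0.162036, -0.325487)
rvec = θ·k = (+0.539078, +0.093768, -0.188354)

rvec=(0.5391, 0.0938, -0.1884) tvec=(0.3181, -0.2050, 1.2348)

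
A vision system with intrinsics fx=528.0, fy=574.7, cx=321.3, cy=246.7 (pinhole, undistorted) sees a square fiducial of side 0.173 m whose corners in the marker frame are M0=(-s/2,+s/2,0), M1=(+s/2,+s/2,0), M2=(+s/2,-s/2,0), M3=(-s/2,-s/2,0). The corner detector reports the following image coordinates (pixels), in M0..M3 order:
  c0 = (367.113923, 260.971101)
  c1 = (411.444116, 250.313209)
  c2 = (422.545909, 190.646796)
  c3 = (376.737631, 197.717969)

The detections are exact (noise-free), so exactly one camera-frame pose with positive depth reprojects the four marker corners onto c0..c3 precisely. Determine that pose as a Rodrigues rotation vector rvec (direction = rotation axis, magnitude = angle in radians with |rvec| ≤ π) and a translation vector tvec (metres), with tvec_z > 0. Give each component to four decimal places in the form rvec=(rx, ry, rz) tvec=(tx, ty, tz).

rvec=(0.4476, -0.6272, -0.0235) tvec=(0.2081, -0.0549, 1.4897)

Intrinsics K: fx=528.0, fy=574.7, cx=321.3, cy=246.7
Marker side s = 0.173 m; corners in marker frame (Z=0):
  M0 = (-0.0865, +0.0865, 0)
  M1 = (+0.0865, +0.0865, 0)
  M2 = (+0.0865, -0.0865, 0)
  M3 = (-0.0865, -0.0865, 0)
Detected image corners:
  c0 = (367.113923, 260.971101) px
  c1 = (411.444116, 250.313209) px
  c2 = (422.545909, 190.646796) px
  c3 = (376.737631, 197.717969) px
Planar DLT: solve 8×8 A·h = b for H (H[2,2]=1):
  H  [+409.19842 +48.94880 +395.07179]
  H  [+33.34580 +417.06331 +225.50210]
  H  [+0.37719 +0.27630 +1.00000]
B = K⁻¹H; ‖b₁‖=0.671268, ‖b₂‖=0.671268; λ = 2/(‖b₁‖+‖b₂‖) = 1.489718, sign → tz>0 ⇒ λ=+1.489718
r₁ = λ·B[:,0] = (+0.81260,-0.15477,+0.56190); r₂ = λ·B[:,1] = (-0.11237,+0.90441,+0.41161)
r₃ = r₁×r₂ = (-0.57189,-0.39761,+0.71753); SVD([r₁ r₂ r₃]) → R = UVᵀ:
  R  [+0.81260 -0.11237 -0.57189]
  R  [-0.15477 +0.90441 -0.39761]
  R  [+0.56190 +0.41161 +0.71753]
t = (+0.20814, -0.05495, +1.48972) m
tr R = 2.434537; θ = arccos((tr R − 1)/2) = 0.770922 rad = 44.171°
axis k = ((R−Rᵀ)₃₂, (R−Rᵀ)₁₃, (R−Rᵀ)₂₁) / (2 sinθ) = (+0.580667, -0.813573, -0.030426)
rvec = θ·k = (+0.447649, -0.627201, -0.023456)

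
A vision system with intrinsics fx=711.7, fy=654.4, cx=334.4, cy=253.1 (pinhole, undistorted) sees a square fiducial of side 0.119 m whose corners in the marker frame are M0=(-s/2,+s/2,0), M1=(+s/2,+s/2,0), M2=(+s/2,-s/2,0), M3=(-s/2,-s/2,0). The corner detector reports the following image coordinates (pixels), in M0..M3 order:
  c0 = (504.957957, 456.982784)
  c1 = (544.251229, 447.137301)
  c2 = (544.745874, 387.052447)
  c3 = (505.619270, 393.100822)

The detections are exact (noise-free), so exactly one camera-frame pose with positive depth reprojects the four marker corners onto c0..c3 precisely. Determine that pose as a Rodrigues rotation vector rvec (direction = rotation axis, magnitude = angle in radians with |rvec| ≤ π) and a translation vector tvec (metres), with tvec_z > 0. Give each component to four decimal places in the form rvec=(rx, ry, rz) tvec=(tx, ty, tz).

rvec=(-0.0278, -0.7060, 0.0300) tvec=(0.3405, 0.3251, 1.2681)

Intrinsics K: fx=711.7, fy=654.4, cx=334.4, cy=253.1
Marker side s = 0.119 m; corners in marker frame (Z=0):
  M0 = (-0.0595, +0.0595, 0)
  M1 = (+0.0595, +0.0595, 0)
  M2 = (+0.0595, -0.0595, 0)
  M3 = (-0.0595, -0.0595, 0)
Detected image corners:
  c0 = (504.957957, 456.982784) px
  c1 = (544.251229, 447.137301) px
  c2 = (544.745874, 387.052447) px
  c3 = (505.619270, 393.100822) px
Planar DLT: solve 8×8 A·h = b for H (H[2,2]=1):
  H  [+597.80760 -19.62966 +525.49035]
  H  [+148.48626 +508.51602 +420.89551]
  H  [+0.51118 -0.02818 +1.00000]
B = K⁻¹H; ‖b₁‖=0.788607, ‖b₂‖=0.788607; λ = 2/(‖b₁‖+‖b₂‖) = 1.268058, sign → tz>0 ⇒ λ=+1.268058
r₁ = λ·B[:,0] = (+0.76057,+0.03703,+0.64820); r₂ = λ·B[:,1] = (-0.01818,+0.99920,-0.03574)
r₃ = r₁×r₂ = (-0.64900,+0.01540,+0.76063); SVD([r₁ r₂ r₃]) → R = UVᵀ:
  R  [+0.76057 -0.01818 -0.64900]
  R  [+0.03703 +0.99920 +0.01540]
  R  [+0.64820 -0.03574 +0.76063]
t = (+0.34047, +0.32514, +1.26806) m
tr R = 2.520393; θ = arccos((tr R − 1)/2) = 0.707181 rad = 40.518°
axis k = ((R−Rᵀ)₃₂, (R−Rᵀ)₁₃, (R−Rᵀ)₂₁) / (2 sinθ) = (-0.039355, -0.998322, +0.042487)
rvec = θ·k = (-0.027831, -0.705994, +0.030046)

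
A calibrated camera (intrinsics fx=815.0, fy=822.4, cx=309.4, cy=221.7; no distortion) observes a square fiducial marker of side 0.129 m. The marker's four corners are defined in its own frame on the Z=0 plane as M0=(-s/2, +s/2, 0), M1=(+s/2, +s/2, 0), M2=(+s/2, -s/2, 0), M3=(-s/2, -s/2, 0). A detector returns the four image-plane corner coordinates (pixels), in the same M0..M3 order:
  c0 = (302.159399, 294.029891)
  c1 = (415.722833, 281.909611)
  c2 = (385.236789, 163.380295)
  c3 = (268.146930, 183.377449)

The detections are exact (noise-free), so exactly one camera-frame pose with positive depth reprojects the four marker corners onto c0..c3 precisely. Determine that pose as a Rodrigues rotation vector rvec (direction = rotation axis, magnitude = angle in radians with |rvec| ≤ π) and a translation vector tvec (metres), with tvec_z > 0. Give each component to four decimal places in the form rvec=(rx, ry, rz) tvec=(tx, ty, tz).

rvec=(0.3727, 0.3868, -0.2126) tvec=(0.0330, 0.0108, 0.8407)

Intrinsics K: fx=815.0, fy=822.4, cx=309.4, cy=221.7
Marker side s = 0.129 m; corners in marker frame (Z=0):
  M0 = (-0.0645, +0.0645, 0)
  M1 = (+0.0645, +0.0645, 0)
  M2 = (+0.0645, -0.0645, 0)
  M3 = (-0.0645, -0.0645, 0)
Detected image corners:
  c0 = (302.159399, 294.029891) px
  c1 = (415.722833, 281.909611) px
  c2 = (385.236789, 163.380295) px
  c3 = (268.146930, 183.377449) px
Planar DLT: solve 8×8 A·h = b for H (H[2,2]=1):
  H  [+728.85083 +377.76930 +341.41461]
  H  [-234.66320 +973.04663 +232.29616]
  H  [-0.48080 +0.37148 +1.00000]
B = K⁻¹H; ‖b₁‖=1.189525, ‖b₂‖=1.189525; λ = 2/(‖b₁‖+‖b₂‖) = 0.840672, sign → tz>0 ⇒ λ=+0.840672
r₁ = λ·B[:,0] = (+0.90525,-0.13091,-0.40420); r₂ = λ·B[:,1] = (+0.27111,+0.91048,+0.31230)
r₃ = r₁×r₂ = (+0.32713,-0.39229,+0.85971); SVD([r₁ r₂ r₃]) → R = UVᵀ:
  R  [+0.90525 +0.27111 +0.32713]
  R  [-0.13091 +0.91048 -0.39229]
  R  [-0.40420 +0.31230 +0.85971]
t = (+0.03302, +0.01083, +0.84067) m
tr R = 2.675439; θ = arccos((tr R − 1)/2) = 0.577702 rad = 33.100°
axis k = ((R−Rᵀ)₃₂, (R−Rᵀ)₁₃, (R−Rᵀ)₂₁) / (2 sinθ) = (+0.645108, +0.669587, -0.368088)
rvec = θ·k = (+0.372680, +0.386822, -0.212645)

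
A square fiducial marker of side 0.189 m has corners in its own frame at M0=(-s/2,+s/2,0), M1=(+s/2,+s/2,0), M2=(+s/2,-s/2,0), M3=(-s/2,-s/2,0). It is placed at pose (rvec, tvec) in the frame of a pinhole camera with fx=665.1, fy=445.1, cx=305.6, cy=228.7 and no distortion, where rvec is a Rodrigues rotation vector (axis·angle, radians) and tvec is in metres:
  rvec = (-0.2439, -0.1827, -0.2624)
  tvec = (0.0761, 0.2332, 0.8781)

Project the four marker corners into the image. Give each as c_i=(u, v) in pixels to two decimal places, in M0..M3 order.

c0=(315.58, 411.27) c1=(451.13, 380.67) c2=(406.75, 288.15) c3=(275.43, 313.18)

Intrinsics K: fx=665.1, fy=445.1, cx=305.6, cy=228.7
Marker side s = 0.189 m; corners in marker frame (Z=0):
  M0 = (-0.0945, +0.0945, 0)
  M1 = (+0.0945, +0.0945, 0)
  M2 = (+0.0945, -0.0945, 0)
  M3 = (-0.0945, -0.0945, 0)
rvec = (-0.2439, -0.1827, -0.2624), |rvec| = θ = 0.40214 rad = 23.041°
Rodrigues: sinθ=0.39139, 1−cosθ=0.07978; R = I + sinθ·[k]× + (1−cosθ)·[k]×²:
    [+0.94957 +0.27737 -0.14624]
    [-0.23340 +0.93669 +0.26103]
    [+0.20939 -0.21373 +0.95419]
t = (0.0761, 0.2332, 0.8781) m
M0: Pc = R·M0+t = (+0.01258, +0.34377, +0.83812); u = 665.1·(+0.01258)/0.83812 + 305.6 = 315.5806, v = 445.1·(+0.34377)/0.83812 + 228.7 = 411.2687
M1: Pc = R·M1+t = (+0.19205, +0.29966, +0.87769); u = 665.1·(+0.19205)/0.87769 + 305.6 = 451.1291, v = 445.1·(+0.29966)/0.87769 + 228.7 = 380.6660
M2: Pc = R·M2+t = (+0.13962, +0.12263, +0.91808); u = 665.1·(+0.13962)/0.91808 + 305.6 = 406.7490, v = 445.1·(+0.12263)/0.91808 + 228.7 = 288.1509
M3: Pc = R·M3+t = (-0.03985, +0.16674, +0.87851); u = 665.1·(-0.03985)/0.87851 + 305.6 = 275.4340, v = 445.1·(+0.16674)/0.87851 + 228.7 = 313.1790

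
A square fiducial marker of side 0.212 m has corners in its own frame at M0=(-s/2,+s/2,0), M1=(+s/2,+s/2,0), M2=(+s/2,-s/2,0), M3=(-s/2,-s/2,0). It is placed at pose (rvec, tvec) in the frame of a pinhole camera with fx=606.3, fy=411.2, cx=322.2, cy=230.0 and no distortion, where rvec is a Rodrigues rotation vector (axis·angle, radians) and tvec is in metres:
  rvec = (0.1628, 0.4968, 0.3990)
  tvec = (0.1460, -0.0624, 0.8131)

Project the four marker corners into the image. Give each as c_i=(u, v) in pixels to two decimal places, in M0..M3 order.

c0=(339.73, 225.66) c1=(471.99, 270.18) c2=(540.10, 165.95) c3=(392.06, 130.06)

Intrinsics K: fx=606.3, fy=411.2, cx=322.2, cy=230.0
Marker side s = 0.212 m; corners in marker frame (Z=0):
  M0 = (-0.1060, +0.1060, 0)
  M1 = (+0.1060, +0.1060, 0)
  M2 = (+0.1060, -0.1060, 0)
  M3 = (-0.1060, -0.1060, 0)
rvec = (0.1628, 0.4968, 0.3990), |rvec| = θ = 0.65766 rad = 37.681°
Rodrigues: sinθ=0.61127, 1−cosθ=0.20857; R = I + sinθ·[k]× + (1−cosθ)·[k]×²:
    [+0.80421 -0.33185 +0.49308]
    [+0.40986 +0.91045 -0.05573]
    [-0.43043 +0.24691 +0.86820]
t = (0.1460, -0.0624, 0.8131) m
M0: Pc = R·M0+t = (+0.02558, -0.00934, +0.88490); u = 606.3·(+0.02558)/0.88490 + 322.2 = 339.7251, v = 411.2·(-0.00934)/0.88490 + 230.0 = 225.6610
M1: Pc = R·M1+t = (+0.19607, +0.07755, +0.79365); u = 606.3·(+0.19607)/0.79365 + 322.2 = 471.9859, v = 411.2·(+0.07755)/0.79365 + 230.0 = 270.1809
M2: Pc = R·M2+t = (+0.26642, -0.11546, +0.74130); u = 606.3·(+0.26642)/0.74130 + 322.2 = 540.1026, v = 411.2·(-0.11546)/0.74130 + 230.0 = 165.9530
M3: Pc = R·M3+t = (+0.09593, -0.20235, +0.83255); u = 606.3·(+0.09593)/0.83255 + 322.2 = 392.0604, v = 411.2·(-0.20235)/0.83255 + 230.0 = 130.0579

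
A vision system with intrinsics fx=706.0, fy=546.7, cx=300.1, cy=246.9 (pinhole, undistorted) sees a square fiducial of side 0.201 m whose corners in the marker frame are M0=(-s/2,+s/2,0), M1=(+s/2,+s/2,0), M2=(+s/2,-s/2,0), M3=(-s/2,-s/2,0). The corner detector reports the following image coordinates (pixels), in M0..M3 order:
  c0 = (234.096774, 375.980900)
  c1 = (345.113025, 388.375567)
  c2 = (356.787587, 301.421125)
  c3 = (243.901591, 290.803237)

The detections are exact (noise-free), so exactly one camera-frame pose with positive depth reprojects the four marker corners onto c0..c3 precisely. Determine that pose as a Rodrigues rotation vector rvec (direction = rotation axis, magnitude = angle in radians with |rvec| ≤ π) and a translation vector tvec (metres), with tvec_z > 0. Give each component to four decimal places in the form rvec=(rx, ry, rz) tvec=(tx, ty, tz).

Intrinsics K: fx=706.0, fy=546.7, cx=300.1, cy=246.9
Marker side s = 0.201 m; corners in marker frame (Z=0):
  M0 = (-0.1005, +0.1005, 0)
  M1 = (+0.1005, +0.1005, 0)
  M2 = (+0.1005, -0.1005, 0)
  M3 = (-0.1005, -0.1005, 0)
Detected image corners:
  c0 = (234.096774, 375.980900) px
  c1 = (345.113025, 388.375567) px
  c2 = (356.787587, 301.421125) px
  c3 = (243.901591, 290.803237) px
Planar DLT: solve 8×8 A·h = b for H (H[2,2]=1):
  H  [+523.78898 -32.04875 +294.30355]
  H  [+19.16561 +452.66344 +339.39297]
  H  [-0.11238 +0.07231 +1.00000]
B = K⁻¹H; ‖b₁‖=0.802236, ‖b₂‖=0.802236; λ = 2/(‖b₁‖+‖b₂‖) = 1.246515, sign → tz>0 ⇒ λ=+1.246515
r₁ = λ·B[:,0] = (+0.98435,+0.10696,-0.14008); r₂ = λ·B[:,1] = (-0.09490,+0.99140,+0.09014)
r₃ = r₁×r₂ = (+0.14851,-0.07543,+0.98603); SVD([r₁ r₂ r₃]) → R = UVᵀ:
  R  [+0.98435 -0.09490 +0.14851]
  R  [+0.10696 +0.99140 -0.07543]
  R  [-0.14008 +0.09014 +0.98603]
t = (-0.01023, +0.21089, +1.24652) m
tr R = 2.961773; θ = arccos((tr R − 1)/2) = 0.195830 rad = 11.220°
axis k = ((R−Rᵀ)₃₂, (R−Rᵀ)₁₃, (R−Rᵀ)₂₁) / (2 sinθ) = (+0.425453, +0.741574, +0.518707)
rvec = θ·k = (+0.083316, +0.145223, +0.101578)

rvec=(0.0833, 0.1452, 0.1016) tvec=(-0.0102, 0.2109, 1.2465)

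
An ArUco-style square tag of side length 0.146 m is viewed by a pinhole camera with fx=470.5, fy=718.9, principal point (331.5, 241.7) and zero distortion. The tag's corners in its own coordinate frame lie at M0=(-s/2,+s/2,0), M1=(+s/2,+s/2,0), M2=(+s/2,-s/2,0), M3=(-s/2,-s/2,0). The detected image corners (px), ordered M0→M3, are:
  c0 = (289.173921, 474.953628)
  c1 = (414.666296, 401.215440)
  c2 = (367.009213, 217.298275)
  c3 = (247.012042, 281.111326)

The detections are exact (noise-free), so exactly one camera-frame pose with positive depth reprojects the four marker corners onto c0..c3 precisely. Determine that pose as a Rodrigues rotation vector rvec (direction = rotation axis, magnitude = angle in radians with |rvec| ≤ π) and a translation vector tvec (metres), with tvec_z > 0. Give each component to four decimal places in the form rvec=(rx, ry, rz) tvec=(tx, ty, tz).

rvec=(-0.2233, -0.0794, -0.3461) tvec=(-0.0019, 0.0722, 0.5255)

Intrinsics K: fx=470.5, fy=718.9, cx=331.5, cy=241.7
Marker side s = 0.146 m; corners in marker frame (Z=0):
  M0 = (-0.0730, +0.0730, 0)
  M1 = (+0.0730, +0.0730, 0)
  M2 = (+0.0730, -0.0730, 0)
  M3 = (-0.0730, -0.0730, 0)
Detected image corners:
  c0 = (289.173921, 474.953628) px
  c1 = (414.666296, 401.215440) px
  c2 = (367.009213, 217.298275) px
  c3 = (247.012042, 281.111326) px
Planar DLT: solve 8×8 A·h = b for H (H[2,2]=1):
  H  [+912.36322 +180.46520 +329.81283]
  H  [-394.82287 +1160.23382 +340.42813]
  H  [+0.21907 -0.38679 +1.00000]
B = K⁻¹H; ‖b₁‖=1.902997, ‖b₂‖=1.902997; λ = 2/(‖b₁‖+‖b₂‖) = 0.525487, sign → tz>0 ⇒ λ=+0.525487
r₁ = λ·B[:,0] = (+0.93788,-0.32730,+0.11512); r₂ = λ·B[:,1] = (+0.34476,+0.91642,-0.20325)
r₃ = r₁×r₂ = (-0.03897,+0.23032,+0.97233); SVD([r₁ r₂ r₃]) → R = UVᵀ:
  R  [+0.93788 +0.34476 -0.03897]
  R  [-0.32730 +0.91642 +0.23032]
  R  [+0.11512 -0.20325 +0.97233]
t = (-0.00188, +0.07217, +0.52549) m
tr R = 2.826635; θ = arccos((tr R − 1)/2) = 0.419439 rad = 24.032°
axis k = ((R−Rᵀ)₃₂, (R−Rᵀ)₁₃, (R−Rᵀ)₂₁) / (2 sinθ) = (-0.532320, -0.189187, -0.825132)
rvec = θ·k = (-0.223276, -0.079352, -0.346093)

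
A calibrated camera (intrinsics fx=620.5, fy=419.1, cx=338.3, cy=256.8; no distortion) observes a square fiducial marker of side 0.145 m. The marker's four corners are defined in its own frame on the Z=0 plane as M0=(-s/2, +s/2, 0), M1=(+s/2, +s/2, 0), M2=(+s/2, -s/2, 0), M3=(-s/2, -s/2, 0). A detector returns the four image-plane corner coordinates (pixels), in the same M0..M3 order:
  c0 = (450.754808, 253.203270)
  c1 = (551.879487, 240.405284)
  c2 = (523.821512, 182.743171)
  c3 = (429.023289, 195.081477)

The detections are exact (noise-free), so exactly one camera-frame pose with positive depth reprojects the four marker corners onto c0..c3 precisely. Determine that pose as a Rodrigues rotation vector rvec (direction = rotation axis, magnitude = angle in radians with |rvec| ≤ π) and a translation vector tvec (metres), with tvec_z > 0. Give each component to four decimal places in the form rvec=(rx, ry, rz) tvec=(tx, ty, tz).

Intrinsics K: fx=620.5, fy=419.1, cx=338.3, cy=256.8
Marker side s = 0.145 m; corners in marker frame (Z=0):
  M0 = (-0.0725, +0.0725, 0)
  M1 = (+0.0725, +0.0725, 0)
  M2 = (+0.0725, -0.0725, 0)
  M3 = (-0.0725, -0.0725, 0)
Detected image corners:
  c0 = (450.754808, 253.203270) px
  c1 = (551.879487, 240.405284) px
  c2 = (523.821512, 182.743171) px
  c3 = (429.023289, 195.081477) px
Planar DLT: solve 8×8 A·h = b for H (H[2,2]=1):
  H  [+655.48066 -41.17409 +488.33584]
  H  [-95.28427 +304.42831 +216.96292]
  H  [-0.03974 -0.43529 +1.00000]
B = K⁻¹H; ‖b₁‖=1.097708, ‖b₂‖=1.097708; λ = 2/(‖b₁‖+‖b₂‖) = 0.910989, sign → tz>0 ⇒ λ=+0.910989
r₁ = λ·B[:,0] = (+0.98208,-0.18494,-0.03620); r₂ = λ·B[:,1] = (+0.15575,+0.90471,-0.39654)
r₃ = r₁×r₂ = (+0.10609,+0.38380,+0.91730); SVD([r₁ r₂ r₃]) → R = UVᵀ:
  R  [+0.98208 +0.15575 +0.10609]
  R  [-0.18494 +0.90471 +0.38380]
  R  [-0.03620 -0.39654 +0.91730]
t = (+0.22028, -0.08659, +0.91099) m
tr R = 2.804094; θ = arccos((tr R − 1)/2) = 0.446308 rad = 25.572°
axis k = ((R−Rᵀ)₃₂, (R−Rᵀ)₁₃, (R−Rᵀ)₂₁) / (2 sinθ) = (-0.903932, +0.164824, -0.394639)
rvec = θ·k = (-0.403432, +0.073562, -0.176131)

rvec=(-0.4034, 0.0736, -0.1761) tvec=(0.2203, -0.0866, 0.9110)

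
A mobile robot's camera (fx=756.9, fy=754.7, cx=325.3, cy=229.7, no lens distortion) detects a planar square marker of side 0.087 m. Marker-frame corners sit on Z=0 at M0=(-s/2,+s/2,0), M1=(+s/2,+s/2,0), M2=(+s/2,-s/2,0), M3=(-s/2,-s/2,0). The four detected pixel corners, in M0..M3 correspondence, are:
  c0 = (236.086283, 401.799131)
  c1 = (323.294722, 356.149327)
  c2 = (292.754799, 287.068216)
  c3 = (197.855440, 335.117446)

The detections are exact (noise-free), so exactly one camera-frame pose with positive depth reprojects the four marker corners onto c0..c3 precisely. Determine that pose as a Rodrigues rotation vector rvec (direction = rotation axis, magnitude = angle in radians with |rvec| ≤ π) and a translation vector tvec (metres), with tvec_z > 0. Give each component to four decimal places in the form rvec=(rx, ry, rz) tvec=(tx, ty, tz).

rvec=(0.5814, -0.2737, -0.4047) tvec=(-0.0530, 0.1003, 0.6502)

Intrinsics K: fx=756.9, fy=754.7, cx=325.3, cy=229.7
Marker side s = 0.087 m; corners in marker frame (Z=0):
  M0 = (-0.0435, +0.0435, 0)
  M1 = (+0.0435, +0.0435, 0)
  M2 = (+0.0435, -0.0435, 0)
  M3 = (-0.0435, -0.0435, 0)
Detected image corners:
  c0 = (236.086283, 401.799131) px
  c1 = (323.294722, 356.149327) px
  c2 = (292.754799, 287.068216) px
  c3 = (197.855440, 335.117446) px
Planar DLT: solve 8×8 A·h = b for H (H[2,2]=1):
  H  [+1099.80591 +628.94145 +263.57919]
  H  [-465.77156 +1088.09067 +346.13707]
  H  [+0.20924 +0.89185 +1.00000]
B = K⁻¹H; ‖b₁‖=1.537989, ‖b₂‖=1.537989; λ = 2/(‖b₁‖+‖b₂‖) = 0.650200, sign → tz>0 ⇒ λ=+0.650200
r₁ = λ·B[:,0] = (+0.88630,-0.44268,+0.13605); r₂ = λ·B[:,1] = (+0.29106,+0.76093,+0.57988)
r₃ = r₁×r₂ = (-0.36023,-0.47435,+0.80326); SVD([r₁ r₂ r₃]) → R = UVᵀ:
  R  [+0.88630 +0.29106 -0.36023]
  R  [-0.44268 +0.76093 -0.47435]
  R  [+0.13605 +0.57988 +0.80326]
t = (-0.05302, +0.10031, +0.65020) m
tr R = 2.450492; θ = arccos((tr R − 1)/2) = 0.759405 rad = 43.511°
axis k = ((R−Rᵀ)₃₂, (R−Rᵀ)₁₃, (R−Rᵀ)₂₁) / (2 sinθ) = (+0.765613, -0.360407, -0.532864)
rvec = θ·k = (+0.581410, -0.273695, -0.404659)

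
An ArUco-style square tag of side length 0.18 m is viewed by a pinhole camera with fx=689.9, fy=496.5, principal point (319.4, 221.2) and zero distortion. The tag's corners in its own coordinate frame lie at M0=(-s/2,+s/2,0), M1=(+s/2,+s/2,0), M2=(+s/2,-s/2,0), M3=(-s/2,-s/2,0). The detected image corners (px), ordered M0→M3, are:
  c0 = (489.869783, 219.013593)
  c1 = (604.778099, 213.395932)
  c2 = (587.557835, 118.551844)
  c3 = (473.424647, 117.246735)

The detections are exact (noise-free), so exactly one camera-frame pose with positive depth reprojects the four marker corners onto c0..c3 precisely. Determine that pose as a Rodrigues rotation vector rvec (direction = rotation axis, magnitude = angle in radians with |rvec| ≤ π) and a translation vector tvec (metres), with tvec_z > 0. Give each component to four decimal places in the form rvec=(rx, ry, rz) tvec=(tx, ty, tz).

rvec=(-0.1008, -0.3524, -0.0786) tvec=(0.2871, -0.0984, 0.8945)

Intrinsics K: fx=689.9, fy=496.5, cx=319.4, cy=221.2
Marker side s = 0.18 m; corners in marker frame (Z=0):
  M0 = (-0.0900, +0.0900, 0)
  M1 = (+0.0900, +0.0900, 0)
  M2 = (+0.0900, -0.0900, 0)
  M3 = (-0.0900, -0.0900, 0)
Detected image corners:
  c0 = (489.869783, 219.013593) px
  c1 = (604.778099, 213.395932) px
  c2 = (587.557835, 118.551844) px
  c3 = (473.424647, 117.246735) px
Planar DLT: solve 8×8 A·h = b for H (H[2,2]=1):
  H  [+845.92305 +42.50142 +540.84123]
  H  [+53.19279 +529.63132 +166.59489]
  H  [+0.38915 -0.09480 +1.00000]
B = K⁻¹H; ‖b₁‖=1.117998, ‖b₂‖=1.117998; λ = 2/(‖b₁‖+‖b₂‖) = 0.894456, sign → tz>0 ⇒ λ=+0.894456
r₁ = λ·B[:,0] = (+0.93559,-0.05925,+0.34808); r₂ = λ·B[:,1] = (+0.09436,+0.99192,-0.08480)
r₃ = r₁×r₂ = (-0.34024,+0.11218,+0.93362); SVD([r₁ r₂ r₃]) → R = UVᵀ:
  R  [+0.93559 +0.09436 -0.34024]
  R  [-0.05925 +0.99192 +0.11218]
  R  [+0.34808 -0.08480 +0.93362]
t = (+0.28710, -0.09837, +0.89446) m
tr R = 2.861136; θ = arccos((tr R − 1)/2) = 0.374835 rad = 21.476°
axis k = ((R−Rᵀ)₃₂, (R−Rᵀ)₁₃, (R−Rᵀ)₂₁) / (2 sinθ) = (-0.269002, -0.940017, -0.209777)
rvec = θ·k = (-0.100831, -0.352351, -0.078632)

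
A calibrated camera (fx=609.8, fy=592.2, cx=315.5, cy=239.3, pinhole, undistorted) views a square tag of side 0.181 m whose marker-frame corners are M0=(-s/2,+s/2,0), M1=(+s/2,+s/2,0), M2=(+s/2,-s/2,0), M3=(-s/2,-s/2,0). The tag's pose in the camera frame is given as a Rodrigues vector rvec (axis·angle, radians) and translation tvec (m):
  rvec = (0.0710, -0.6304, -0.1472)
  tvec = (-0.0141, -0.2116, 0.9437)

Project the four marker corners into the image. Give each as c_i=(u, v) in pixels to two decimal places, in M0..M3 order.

Intrinsics K: fx=609.8, fy=592.2, cx=315.5, cy=239.3
Marker side s = 0.181 m; corners in marker frame (Z=0):
  M0 = (-0.0905, +0.0905, 0)
  M1 = (+0.0905, +0.0905, 0)
  M2 = (+0.0905, -0.0905, 0)
  M3 = (-0.0905, -0.0905, 0)
rvec = (0.0710, -0.6304, -0.1472), |rvec| = θ = 0.65124 rad = 37.313°
Rodrigues: sinθ=0.60617, 1−cosθ=0.20467; R = I + sinθ·[k]× + (1−cosθ)·[k]×²:
    [+0.79777 +0.11541 -0.59182]
    [-0.15861 +0.98711 -0.02131]
    [+0.58173 +0.11087 +0.80579]
t = (-0.0141, -0.2116, 0.9437) m
M0: Pc = R·M0+t = (-0.07585, -0.10791, +0.90109); u = 609.8·(-0.07585)/0.90109 + 315.5 = 264.1675, v = 592.2·(-0.10791)/0.90109 + 239.3 = 168.3795
M1: Pc = R·M1+t = (+0.06854, -0.13662, +1.00638); u = 609.8·(+0.06854)/1.00638 + 315.5 = 357.0324, v = 592.2·(-0.13662)/1.00638 + 239.3 = 158.9060
M2: Pc = R·M2+t = (+0.04765, -0.31529, +0.98631); u = 609.8·(+0.04765)/0.98631 + 315.5 = 344.9619, v = 592.2·(-0.31529)/0.98631 + 239.3 = 49.9955
M3: Pc = R·M3+t = (-0.09674, -0.28658, +0.88102); u = 609.8·(-0.09674)/0.88102 + 315.5 = 248.5393, v = 592.2·(-0.28658)/0.88102 + 239.3 = 46.6685

c0=(264.17, 168.38) c1=(357.03, 158.91) c2=(344.96, 50.00) c3=(248.54, 46.67)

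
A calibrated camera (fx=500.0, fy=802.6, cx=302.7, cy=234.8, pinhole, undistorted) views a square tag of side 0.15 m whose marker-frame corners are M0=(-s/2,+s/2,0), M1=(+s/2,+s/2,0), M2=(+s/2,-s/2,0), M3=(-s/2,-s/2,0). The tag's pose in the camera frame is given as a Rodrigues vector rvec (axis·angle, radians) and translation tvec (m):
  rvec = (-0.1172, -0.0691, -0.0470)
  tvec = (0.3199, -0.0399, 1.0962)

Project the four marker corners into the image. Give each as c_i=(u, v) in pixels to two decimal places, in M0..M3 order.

c0=(417.73, 262.77) c1=(484.99, 257.78) c2=(478.71, 149.85) c3=(412.46, 153.70)

Intrinsics K: fx=500.0, fy=802.6, cx=302.7, cy=234.8
Marker side s = 0.15 m; corners in marker frame (Z=0):
  M0 = (-0.0750, +0.0750, 0)
  M1 = (+0.0750, +0.0750, 0)
  M2 = (+0.0750, -0.0750, 0)
  M3 = (-0.0750, -0.0750, 0)
rvec = (-0.1172, -0.0691, -0.0470), |rvec| = θ = 0.14394 rad = 8.247°
Rodrigues: sinθ=0.14345, 1−cosθ=0.01034; R = I + sinθ·[k]× + (1−cosθ)·[k]×²:
    [+0.99651 +0.05088 -0.06611]
    [-0.04280 +0.99204 +0.11842]
    [+0.07161 -0.11517 +0.99076]
t = (0.3199, -0.0399, 1.0962) m
M0: Pc = R·M0+t = (+0.24898, +0.03771, +1.08219); u = 500.0·(+0.24898)/1.08219 + 302.7 = 417.7340, v = 802.6·(+0.03771)/1.08219 + 234.8 = 262.7694
M1: Pc = R·M1+t = (+0.39845, +0.03129, +1.09293); u = 500.0·(+0.39845)/1.09293 + 302.7 = 484.9869, v = 802.6·(+0.03129)/1.09293 + 234.8 = 257.7805
M2: Pc = R·M2+t = (+0.39082, -0.11751, +1.11021); u = 500.0·(+0.39082)/1.11021 + 302.7 = 478.7131, v = 802.6·(-0.11751)/1.11021 + 234.8 = 149.8468
M3: Pc = R·M3+t = (+0.24135, -0.11109, +1.09947); u = 500.0·(+0.24135)/1.09947 + 302.7 = 412.4556, v = 802.6·(-0.11109)/1.09947 + 234.8 = 153.7029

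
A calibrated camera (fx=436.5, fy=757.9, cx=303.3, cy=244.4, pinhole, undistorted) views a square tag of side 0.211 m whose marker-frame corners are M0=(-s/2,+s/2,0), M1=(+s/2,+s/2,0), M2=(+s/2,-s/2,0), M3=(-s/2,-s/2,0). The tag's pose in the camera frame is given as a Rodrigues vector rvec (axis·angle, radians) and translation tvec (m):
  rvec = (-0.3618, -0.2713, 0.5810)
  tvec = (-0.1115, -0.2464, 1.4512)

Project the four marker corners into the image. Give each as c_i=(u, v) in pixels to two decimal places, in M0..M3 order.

c0=(225.83, 121.78) c1=(279.49, 189.23) c2=(310.31, 110.12) c3=(260.40, 44.92)

Intrinsics K: fx=436.5, fy=757.9, cx=303.3, cy=244.4
Marker side s = 0.211 m; corners in marker frame (Z=0):
  M0 = (-0.1055, +0.1055, 0)
  M1 = (+0.1055, +0.1055, 0)
  M2 = (+0.1055, -0.1055, 0)
  M3 = (-0.1055, -0.1055, 0)
rvec = (-0.3618, -0.2713, 0.5810), |rvec| = θ = 0.73625 rad = 42.184°
Rodrigues: sinθ=0.67151, 1−cosθ=0.25901; R = I + sinθ·[k]× + (1−cosθ)·[k]×²:
    [+0.80354 -0.48301 -0.34789]
    [+0.57682 +0.77616 +0.25467]
    [+0.14701 -0.40530 +0.90228]
t = (-0.1115, -0.2464, 1.4512) m
M0: Pc = R·M0+t = (-0.24723, -0.22537, +1.39293); u = 436.5·(-0.24723)/1.39293 + 303.3 = 225.8257, v = 757.9·(-0.22537)/1.39293 + 244.4 = 121.7757
M1: Pc = R·M1+t = (-0.07768, -0.10366, +1.42395); u = 436.5·(-0.07768)/1.42395 + 303.3 = 279.4864, v = 757.9·(-0.10366)/1.42395 + 244.4 = 189.2262
M2: Pc = R·M2+t = (+0.02423, -0.26743, +1.50947); u = 436.5·(+0.02423)/1.50947 + 303.3 = 310.3070, v = 757.9·(-0.26743)/1.50947 + 244.4 = 110.1237
M3: Pc = R·M3+t = (-0.14532, -0.38914, +1.47845); u = 436.5·(-0.14532)/1.47845 + 303.3 = 260.3969, v = 757.9·(-0.38914)/1.47845 + 244.4 = 44.9152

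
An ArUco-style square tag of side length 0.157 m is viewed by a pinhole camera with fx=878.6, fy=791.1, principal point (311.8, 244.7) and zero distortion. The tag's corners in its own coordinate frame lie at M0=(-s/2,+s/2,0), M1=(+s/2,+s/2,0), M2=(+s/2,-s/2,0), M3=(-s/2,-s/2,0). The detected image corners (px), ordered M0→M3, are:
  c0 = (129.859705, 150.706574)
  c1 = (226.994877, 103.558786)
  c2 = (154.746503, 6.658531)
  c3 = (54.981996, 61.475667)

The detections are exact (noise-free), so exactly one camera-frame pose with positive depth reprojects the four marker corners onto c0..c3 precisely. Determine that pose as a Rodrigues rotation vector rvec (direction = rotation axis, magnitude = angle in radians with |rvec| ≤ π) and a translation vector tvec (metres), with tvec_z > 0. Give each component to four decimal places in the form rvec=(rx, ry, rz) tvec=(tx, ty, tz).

rvec=(0.5517, 0.2335, -0.4936) tvec=(-0.2151, -0.2275, 1.1107)

Intrinsics K: fx=878.6, fy=791.1, cx=311.8, cy=244.7
Marker side s = 0.157 m; corners in marker frame (Z=0):
  M0 = (-0.0785, +0.0785, 0)
  M1 = (+0.0785, +0.0785, 0)
  M2 = (+0.0785, -0.0785, 0)
  M3 = (-0.0785, -0.0785, 0)
Detected image corners:
  c0 = (129.859705, 150.706574) px
  c1 = (226.994877, 103.558786) px
  c2 = (154.746503, 6.658531) px
  c3 = (54.981996, 61.475667) px
Planar DLT: solve 8×8 A·h = b for H (H[2,2]=1):
  H  [+583.41821 +525.27171 +141.61415]
  H  [-348.65319 +624.34604 +82.67031]
  H  [-0.30632 +0.39899 +1.00000]
B = K⁻¹H; ‖b₁‖=0.900361, ‖b₂‖=0.900361; λ = 2/(‖b₁‖+‖b₂‖) = 1.110665, sign → tz>0 ⇒ λ=+1.110665
r₁ = λ·B[:,0] = (+0.85825,-0.38426,-0.34022); r₂ = λ·B[:,1] = (+0.50675,+0.73948,+0.44315)
r₃ = r₁×r₂ = (+0.08130,-0.55274,+0.82938); SVD([r₁ r₂ r₃]) → R = UVᵀ:
  R  [+0.85825 +0.50675 +0.08130]
  R  [-0.38426 +0.73948 -0.55274]
  R  [-0.34022 +0.44315 +0.82938]
t = (-0.21514, -0.22748, +1.11067) m
tr R = 2.427111; θ = arccos((tr R − 1)/2) = 0.776236 rad = 44.475°
axis k = ((R−Rᵀ)₃₂, (R−Rᵀ)₁₃, (R−Rᵀ)₂₁) / (2 sinθ) = (+0.710741, +0.300824, -0.635887)
rvec = θ·k = (+0.551703, +0.233511, -0.493599)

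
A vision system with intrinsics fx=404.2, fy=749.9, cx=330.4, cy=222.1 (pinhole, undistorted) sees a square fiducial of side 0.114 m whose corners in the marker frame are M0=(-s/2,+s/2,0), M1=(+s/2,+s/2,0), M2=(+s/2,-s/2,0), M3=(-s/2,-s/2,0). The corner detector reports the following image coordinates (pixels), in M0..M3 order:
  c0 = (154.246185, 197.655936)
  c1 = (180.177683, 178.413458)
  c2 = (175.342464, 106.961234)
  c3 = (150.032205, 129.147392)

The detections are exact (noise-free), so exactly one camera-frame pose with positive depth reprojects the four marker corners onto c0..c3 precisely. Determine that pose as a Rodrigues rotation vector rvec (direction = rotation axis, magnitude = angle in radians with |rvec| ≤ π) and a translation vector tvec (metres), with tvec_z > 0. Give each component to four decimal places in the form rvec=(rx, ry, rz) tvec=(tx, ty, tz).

rvec=(-0.1137, 0.5195, -0.2222) tvec=(-0.4785, -0.1075, 1.1668)

Intrinsics K: fx=404.2, fy=749.9, cx=330.4, cy=222.1
Marker side s = 0.114 m; corners in marker frame (Z=0):
  M0 = (-0.0570, +0.0570, 0)
  M1 = (+0.0570, +0.0570, 0)
  M2 = (+0.0570, -0.0570, 0)
  M3 = (-0.0570, -0.0570, 0)
Detected image corners:
  c0 = (154.246185, 197.655936) px
  c1 = (180.177683, 178.413458) px
  c2 = (175.342464, 106.961234) px
  c3 = (150.032205, 129.147392) px
Planar DLT: solve 8×8 A·h = b for H (H[2,2]=1):
  H  [+157.01316 +16.49894 +164.63182]
  H  [-244.63044 +592.10331 +153.00721]
  H  [-0.41049 -0.14021 +1.00000]
B = K⁻¹H; ‖b₁‖=0.857055, ‖b₂‖=0.857055; λ = 2/(‖b₁‖+‖b₂‖) = 1.166786, sign → tz>0 ⇒ λ=+1.166786
r₁ = λ·B[:,0] = (+0.84474,-0.23877,-0.47895); r₂ = λ·B[:,1] = (+0.18135,+0.96972,-0.16359)
r₃ = r₁×r₂ = (+0.50351,+0.05133,+0.86246); SVD([r₁ r₂ r₃]) → R = UVᵀ:
  R  [+0.84474 +0.18135 +0.50351]
  R  [-0.23877 +0.96972 +0.05133]
  R  [-0.47895 -0.16359 +0.86246]
t = (-0.47852, -0.10750, +1.16679) m
tr R = 2.676927; θ = arccos((tr R − 1)/2) = 0.576339 rad = 33.022°
axis k = ((R−Rᵀ)₃₂, (R−Rᵀ)₁₃, (R−Rᵀ)₂₁) / (2 sinθ) = (-0.197193, +0.901406, -0.385462)
rvec = θ·k = (-0.113650, +0.519516, -0.222157)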